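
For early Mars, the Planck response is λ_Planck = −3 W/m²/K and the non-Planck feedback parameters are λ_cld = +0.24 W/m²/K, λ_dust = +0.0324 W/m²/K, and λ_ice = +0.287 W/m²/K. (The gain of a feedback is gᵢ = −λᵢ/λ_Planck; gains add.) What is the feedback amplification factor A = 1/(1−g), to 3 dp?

1.229

Convert to gains: g_cld = 0.24/3 = 0.08; g_dust = 0.0324/3 = 0.0108; g_ice = 0.287/3 = 0.09567.
Total gain g = 0.18647.
A = 1/(1 − 0.18647) = 1.229.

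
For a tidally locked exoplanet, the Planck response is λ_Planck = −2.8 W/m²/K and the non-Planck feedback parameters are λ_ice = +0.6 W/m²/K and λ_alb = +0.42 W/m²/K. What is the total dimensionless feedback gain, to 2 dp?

Convert to gains: g_ice = 0.6/2.8 = 0.2143; g_alb = 0.42/2.8 = 0.15.
Total gain g = 0.3643.

0.36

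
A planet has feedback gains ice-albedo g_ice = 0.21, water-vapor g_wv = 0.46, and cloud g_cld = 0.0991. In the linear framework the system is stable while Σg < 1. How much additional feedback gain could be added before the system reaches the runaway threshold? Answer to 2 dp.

Current total gain = 0.21 + 0.46 + 0.0991 = 0.7691.
Margin to runaway = 1 − 0.7691 = 0.23.

0.23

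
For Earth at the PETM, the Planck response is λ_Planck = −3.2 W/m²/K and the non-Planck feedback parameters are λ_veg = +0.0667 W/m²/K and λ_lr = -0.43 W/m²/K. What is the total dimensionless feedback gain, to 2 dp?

Convert to gains: g_veg = 0.0667/3.2 = 0.02084; g_lr = -0.43/3.2 = -0.1344.
Total gain g = -0.11356.

-0.11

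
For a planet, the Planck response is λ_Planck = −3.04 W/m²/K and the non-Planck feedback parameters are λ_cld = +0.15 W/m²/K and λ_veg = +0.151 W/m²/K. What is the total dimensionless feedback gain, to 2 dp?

Convert to gains: g_cld = 0.15/3.04 = 0.04934; g_veg = 0.151/3.04 = 0.04967.
Total gain g = 0.09901.

0.10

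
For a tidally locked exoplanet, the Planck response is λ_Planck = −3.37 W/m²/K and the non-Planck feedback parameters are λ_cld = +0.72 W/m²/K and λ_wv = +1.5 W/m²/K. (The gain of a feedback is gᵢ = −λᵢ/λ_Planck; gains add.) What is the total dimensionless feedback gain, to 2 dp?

0.66

Convert to gains: g_cld = 0.72/3.37 = 0.2136; g_wv = 1.5/3.37 = 0.4451.
Total gain g = 0.6587.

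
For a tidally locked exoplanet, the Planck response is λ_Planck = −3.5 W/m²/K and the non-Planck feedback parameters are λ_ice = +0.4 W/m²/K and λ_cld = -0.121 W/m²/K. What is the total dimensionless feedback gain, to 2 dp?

0.08

Convert to gains: g_ice = 0.4/3.5 = 0.1143; g_cld = -0.121/3.5 = -0.03457.
Total gain g = 0.07973.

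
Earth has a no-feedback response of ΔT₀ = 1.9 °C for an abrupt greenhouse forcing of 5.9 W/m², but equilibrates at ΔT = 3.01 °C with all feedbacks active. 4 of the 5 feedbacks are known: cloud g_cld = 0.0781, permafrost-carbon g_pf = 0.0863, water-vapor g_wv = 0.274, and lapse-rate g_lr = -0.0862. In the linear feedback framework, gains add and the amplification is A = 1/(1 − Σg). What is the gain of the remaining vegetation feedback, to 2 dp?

Amplification A = ΔT/ΔT₀ = 3.01/1.9 = 1.584.
Total gain g = 1 − 1/A = 1 − 1/1.584 = 0.3687.
Known gains sum to 0.0781 + 0.0863 + 0.274 − 0.0862 = 0.3522.
g_veg = 0.3687 − 0.3522 = 0.02.

0.02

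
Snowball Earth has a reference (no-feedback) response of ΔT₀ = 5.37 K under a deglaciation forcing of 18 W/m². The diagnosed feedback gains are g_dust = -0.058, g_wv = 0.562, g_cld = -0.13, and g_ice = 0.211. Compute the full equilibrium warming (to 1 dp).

Total gain g = -0.058 + 0.562 − 0.13 + 0.211 = 0.585.
Amplification A = 1/(1 − 0.585) = 2.41.
ΔT = 5.37 × 2.41 = 12.9 K.

12.9 K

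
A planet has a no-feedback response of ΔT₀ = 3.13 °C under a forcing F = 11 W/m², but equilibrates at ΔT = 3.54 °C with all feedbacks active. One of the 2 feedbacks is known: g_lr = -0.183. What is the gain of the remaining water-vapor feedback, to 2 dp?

Amplification A = ΔT/ΔT₀ = 3.54/3.13 = 1.131.
Total gain g = 1 − 1/A = 1 − 1/1.131 = 0.1158.
The known gain is -0.183.
g_wv = 0.1158 + 0.183 = 0.30.

0.30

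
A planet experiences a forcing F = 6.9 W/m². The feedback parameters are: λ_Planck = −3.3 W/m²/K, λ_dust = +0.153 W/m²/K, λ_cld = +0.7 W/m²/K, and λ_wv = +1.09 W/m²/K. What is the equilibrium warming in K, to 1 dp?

Net feedback parameter λ = (−3.3) + (+0.153) + (+0.7) + (+1.09) = -1.357 W/m²/K.
ΔT = −F/λ = −6.9/(-1.357) = 5.1 K.

5.1 K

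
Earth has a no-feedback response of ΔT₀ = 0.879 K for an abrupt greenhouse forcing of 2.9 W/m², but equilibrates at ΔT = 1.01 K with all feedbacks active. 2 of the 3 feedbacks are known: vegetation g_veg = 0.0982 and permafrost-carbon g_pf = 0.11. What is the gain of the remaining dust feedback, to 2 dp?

Amplification A = ΔT/ΔT₀ = 1.01/0.879 = 1.149.
Total gain g = 1 − 1/A = 1 − 1/1.149 = 0.1297.
Known gains sum to 0.0982 + 0.11 = 0.2082.
g_dust = 0.1297 − 0.2082 = -0.08.

-0.08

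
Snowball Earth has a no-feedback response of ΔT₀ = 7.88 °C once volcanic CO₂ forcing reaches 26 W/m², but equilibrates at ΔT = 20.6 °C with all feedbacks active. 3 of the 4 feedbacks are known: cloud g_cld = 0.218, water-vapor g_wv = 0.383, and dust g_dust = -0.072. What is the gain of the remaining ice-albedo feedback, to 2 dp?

0.09

Amplification A = ΔT/ΔT₀ = 20.6/7.88 = 2.614.
Total gain g = 1 − 1/A = 1 − 1/2.614 = 0.6174.
Known gains sum to 0.218 + 0.383 − 0.072 = 0.529.
g_ice = 0.6174 − 0.529 = 0.09.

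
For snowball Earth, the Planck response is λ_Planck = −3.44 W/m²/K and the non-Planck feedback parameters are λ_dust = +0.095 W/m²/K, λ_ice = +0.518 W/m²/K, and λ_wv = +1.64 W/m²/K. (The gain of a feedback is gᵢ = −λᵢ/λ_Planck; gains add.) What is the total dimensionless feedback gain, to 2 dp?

Convert to gains: g_dust = 0.095/3.44 = 0.02762; g_ice = 0.518/3.44 = 0.1506; g_wv = 1.64/3.44 = 0.4767.
Total gain g = 0.65492.

0.65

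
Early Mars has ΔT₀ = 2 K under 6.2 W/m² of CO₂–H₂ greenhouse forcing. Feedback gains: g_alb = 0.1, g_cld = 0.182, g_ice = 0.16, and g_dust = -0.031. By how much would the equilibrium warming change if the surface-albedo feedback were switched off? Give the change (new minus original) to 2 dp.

Original: g = 0.411, ΔT = 2/(1−0.411) = 3.3956 K.
Without surface-albedo: g' = 0.311, ΔT' = 2/(1−0.311) = 2.9028 K.
Change = 2.9028 − 3.3956 = -0.49 K.

-0.49 K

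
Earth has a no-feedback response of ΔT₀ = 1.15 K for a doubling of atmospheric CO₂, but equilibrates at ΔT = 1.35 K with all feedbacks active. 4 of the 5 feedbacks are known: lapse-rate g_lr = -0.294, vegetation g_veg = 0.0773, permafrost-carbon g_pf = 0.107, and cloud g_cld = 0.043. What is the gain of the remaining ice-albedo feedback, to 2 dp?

0.21

Amplification A = ΔT/ΔT₀ = 1.35/1.15 = 1.174.
Total gain g = 1 − 1/A = 1 − 1/1.174 = 0.1482.
Known gains sum to -0.294 + 0.0773 + 0.107 + 0.043 = -0.0667.
g_ice = 0.1482 + 0.0667 = 0.21.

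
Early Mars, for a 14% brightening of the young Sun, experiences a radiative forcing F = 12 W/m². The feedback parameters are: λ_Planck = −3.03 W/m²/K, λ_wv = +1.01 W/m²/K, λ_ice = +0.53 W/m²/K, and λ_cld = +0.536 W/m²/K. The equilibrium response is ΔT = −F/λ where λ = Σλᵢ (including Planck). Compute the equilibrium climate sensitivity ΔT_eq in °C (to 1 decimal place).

Net feedback parameter λ = (−3.03) + (+1.01) + (+0.53) + (+0.536) = -0.954 W/m²/K.
ΔT = −F/λ = −12/(-0.954) = 12.6 °C.

12.6 °C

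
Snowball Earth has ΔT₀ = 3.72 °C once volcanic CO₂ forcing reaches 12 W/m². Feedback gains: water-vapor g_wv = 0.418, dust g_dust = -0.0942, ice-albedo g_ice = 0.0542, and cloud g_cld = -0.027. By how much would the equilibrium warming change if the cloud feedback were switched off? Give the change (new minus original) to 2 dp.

Original: g = 0.351, ΔT = 3.72/(1−0.351) = 5.7319 °C.
Without cloud: g' = 0.378, ΔT' = 3.72/(1−0.378) = 5.9807 °C.
Change = 5.9807 − 5.7319 = 0.25 °C.

0.25 °C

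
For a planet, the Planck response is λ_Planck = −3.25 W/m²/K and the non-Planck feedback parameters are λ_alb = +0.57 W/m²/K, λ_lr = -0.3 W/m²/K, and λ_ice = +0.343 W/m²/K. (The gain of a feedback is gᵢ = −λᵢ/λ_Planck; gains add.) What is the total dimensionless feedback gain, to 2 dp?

Convert to gains: g_alb = 0.57/3.25 = 0.1754; g_lr = -0.3/3.25 = -0.09231; g_ice = 0.343/3.25 = 0.1055.
Total gain g = 0.18859.

0.19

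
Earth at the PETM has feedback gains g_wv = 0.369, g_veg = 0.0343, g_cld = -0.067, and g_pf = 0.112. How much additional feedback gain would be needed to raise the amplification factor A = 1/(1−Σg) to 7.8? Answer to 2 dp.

Current total gain = 0.4483.
Target gain for A = 7.8: g* = 1 − 1/7.8 = 0.8718.
Additional gain needed = 0.8718 − 0.4483 = 0.42.

0.42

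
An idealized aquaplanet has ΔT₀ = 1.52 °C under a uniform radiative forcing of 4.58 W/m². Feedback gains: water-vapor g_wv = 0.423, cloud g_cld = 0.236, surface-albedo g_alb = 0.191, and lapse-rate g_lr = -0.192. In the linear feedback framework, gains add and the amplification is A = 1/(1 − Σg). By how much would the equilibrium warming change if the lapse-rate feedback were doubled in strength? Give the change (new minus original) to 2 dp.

-1.60 °C

Original: g = 0.658, ΔT = 1.52/(1−0.658) = 4.4444 °C.
With doubled lapse-rate: g' = 0.466, ΔT' = 1.52/(1−0.466) = 2.8464 °C.
Change = 2.8464 − 4.4444 = -1.60 °C.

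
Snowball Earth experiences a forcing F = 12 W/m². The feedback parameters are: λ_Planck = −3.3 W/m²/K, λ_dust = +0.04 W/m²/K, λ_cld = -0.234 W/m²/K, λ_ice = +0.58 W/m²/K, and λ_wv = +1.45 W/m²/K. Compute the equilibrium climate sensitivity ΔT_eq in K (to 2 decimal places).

Net feedback parameter λ = (−3.3) + (+0.04) + (-0.234) + (+0.58) + (+1.45) = -1.464 W/m²/K.
ΔT = −F/λ = −12/(-1.464) = 8.20 K.

8.20 K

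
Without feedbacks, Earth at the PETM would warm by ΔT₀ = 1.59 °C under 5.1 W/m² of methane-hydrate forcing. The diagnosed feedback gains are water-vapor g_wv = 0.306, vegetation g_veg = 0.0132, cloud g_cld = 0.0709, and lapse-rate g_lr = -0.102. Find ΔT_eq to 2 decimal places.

2.23 °C

Total gain g = 0.306 + 0.0132 + 0.0709 − 0.102 = 0.2881.
Amplification A = 1/(1 − 0.2881) = 1.405.
ΔT = 1.59 × 1.405 = 2.23 °C.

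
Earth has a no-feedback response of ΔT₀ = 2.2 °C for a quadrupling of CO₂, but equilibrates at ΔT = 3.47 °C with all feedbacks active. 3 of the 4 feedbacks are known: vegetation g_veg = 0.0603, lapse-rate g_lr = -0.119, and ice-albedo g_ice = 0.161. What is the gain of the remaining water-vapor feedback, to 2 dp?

0.26

Amplification A = ΔT/ΔT₀ = 3.47/2.2 = 1.577.
Total gain g = 1 − 1/A = 1 − 1/1.577 = 0.3659.
Known gains sum to 0.0603 − 0.119 + 0.161 = 0.1023.
g_wv = 0.3659 − 0.1023 = 0.26.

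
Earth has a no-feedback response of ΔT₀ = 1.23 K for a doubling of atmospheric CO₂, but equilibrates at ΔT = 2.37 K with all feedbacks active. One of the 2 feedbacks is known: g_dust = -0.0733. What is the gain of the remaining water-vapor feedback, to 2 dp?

Amplification A = ΔT/ΔT₀ = 2.37/1.23 = 1.927.
Total gain g = 1 − 1/A = 1 − 1/1.927 = 0.4811.
The known gain is -0.0733.
g_wv = 0.4811 + 0.0733 = 0.55.

0.55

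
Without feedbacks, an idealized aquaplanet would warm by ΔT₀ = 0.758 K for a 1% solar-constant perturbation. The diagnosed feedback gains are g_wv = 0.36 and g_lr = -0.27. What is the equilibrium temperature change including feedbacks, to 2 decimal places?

Total gain g = 0.36 − 0.27 = 0.09.
Amplification A = 1/(1 − 0.09) = 1.099.
ΔT = 0.758 × 1.099 = 0.83 K.

0.83 K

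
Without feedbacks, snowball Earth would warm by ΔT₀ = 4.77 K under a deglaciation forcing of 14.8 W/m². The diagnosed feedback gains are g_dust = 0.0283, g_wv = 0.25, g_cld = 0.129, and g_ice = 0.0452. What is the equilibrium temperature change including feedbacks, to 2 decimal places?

Total gain g = 0.0283 + 0.25 + 0.129 + 0.0452 = 0.4525.
Amplification A = 1/(1 − 0.4525) = 1.826.
ΔT = 4.77 × 1.826 = 8.71 K.

8.71 K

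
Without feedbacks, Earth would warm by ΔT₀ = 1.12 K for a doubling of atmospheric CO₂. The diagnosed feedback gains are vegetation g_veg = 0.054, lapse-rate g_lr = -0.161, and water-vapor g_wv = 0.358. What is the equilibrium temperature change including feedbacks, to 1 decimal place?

1.5 K

Total gain g = 0.054 − 0.161 + 0.358 = 0.251.
Amplification A = 1/(1 − 0.251) = 1.335.
ΔT = 1.12 × 1.335 = 1.5 K.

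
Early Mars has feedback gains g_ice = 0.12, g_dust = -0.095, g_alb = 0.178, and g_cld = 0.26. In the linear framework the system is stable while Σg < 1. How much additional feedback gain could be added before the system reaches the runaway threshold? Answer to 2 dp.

0.54

Current total gain = 0.12 − 0.095 + 0.178 + 0.26 = 0.463.
Margin to runaway = 1 − 0.463 = 0.54.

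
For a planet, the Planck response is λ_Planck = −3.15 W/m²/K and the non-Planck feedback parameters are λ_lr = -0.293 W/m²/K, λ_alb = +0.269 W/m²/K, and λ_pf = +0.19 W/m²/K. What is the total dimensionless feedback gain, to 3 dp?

0.053

Convert to gains: g_lr = -0.293/3.15 = -0.09302; g_alb = 0.269/3.15 = 0.0854; g_pf = 0.19/3.15 = 0.06032.
Total gain g = 0.0527.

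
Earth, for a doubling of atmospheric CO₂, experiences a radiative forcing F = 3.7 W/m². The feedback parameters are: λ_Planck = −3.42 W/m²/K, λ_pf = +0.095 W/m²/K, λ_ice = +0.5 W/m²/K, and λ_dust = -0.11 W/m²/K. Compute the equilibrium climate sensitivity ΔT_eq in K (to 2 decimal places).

1.26 K

Net feedback parameter λ = (−3.42) + (+0.095) + (+0.5) + (-0.11) = -2.935 W/m²/K.
ΔT = −F/λ = −3.7/(-2.935) = 1.26 K.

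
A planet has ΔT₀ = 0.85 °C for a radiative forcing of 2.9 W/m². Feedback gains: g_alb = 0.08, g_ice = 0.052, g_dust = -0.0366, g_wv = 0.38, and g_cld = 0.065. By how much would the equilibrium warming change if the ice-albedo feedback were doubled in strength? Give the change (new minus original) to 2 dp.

Original: g = 0.5404, ΔT = 0.85/(1−0.5404) = 1.8494 °C.
With doubled ice-albedo: g' = 0.5924, ΔT' = 0.85/(1−0.5924) = 2.0854 °C.
Change = 2.0854 − 1.8494 = 0.24 °C.

0.24 °C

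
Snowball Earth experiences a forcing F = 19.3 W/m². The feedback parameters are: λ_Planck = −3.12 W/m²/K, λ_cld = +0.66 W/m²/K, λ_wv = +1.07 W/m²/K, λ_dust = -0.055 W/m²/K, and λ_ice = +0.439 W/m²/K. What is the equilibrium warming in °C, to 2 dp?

Net feedback parameter λ = (−3.12) + (+0.66) + (+1.07) + (-0.055) + (+0.439) = -1.006 W/m²/K.
ΔT = −F/λ = −19.3/(-1.006) = 19.18 °C.

19.18 °C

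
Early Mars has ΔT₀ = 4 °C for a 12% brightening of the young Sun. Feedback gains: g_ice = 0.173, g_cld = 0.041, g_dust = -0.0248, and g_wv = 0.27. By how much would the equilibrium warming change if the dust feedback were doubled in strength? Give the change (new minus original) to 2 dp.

Original: g = 0.4592, ΔT = 4/(1−0.4592) = 7.3964 °C.
With doubled dust: g' = 0.4344, ΔT' = 4/(1−0.4344) = 7.0721 °C.
Change = 7.0721 − 7.3964 = -0.32 °C.

-0.32 °C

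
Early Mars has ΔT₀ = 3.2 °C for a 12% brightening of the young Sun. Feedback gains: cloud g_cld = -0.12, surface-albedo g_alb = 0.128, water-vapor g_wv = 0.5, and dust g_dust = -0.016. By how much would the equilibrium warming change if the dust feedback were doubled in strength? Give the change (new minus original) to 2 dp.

Original: g = 0.492, ΔT = 3.2/(1−0.492) = 6.2992 °C.
With doubled dust: g' = 0.476, ΔT' = 3.2/(1−0.476) = 6.1069 °C.
Change = 6.1069 − 6.2992 = -0.19 °C.

-0.19 °C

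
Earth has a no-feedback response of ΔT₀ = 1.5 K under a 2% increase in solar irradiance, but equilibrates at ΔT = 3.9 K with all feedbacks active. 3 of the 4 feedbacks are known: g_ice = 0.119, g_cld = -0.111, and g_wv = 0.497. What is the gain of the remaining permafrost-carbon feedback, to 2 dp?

0.11

Amplification A = ΔT/ΔT₀ = 3.9/1.5 = 2.6.
Total gain g = 1 − 1/A = 1 − 1/2.6 = 0.6154.
Known gains sum to 0.119 − 0.111 + 0.497 = 0.505.
g_pf = 0.6154 − 0.505 = 0.11.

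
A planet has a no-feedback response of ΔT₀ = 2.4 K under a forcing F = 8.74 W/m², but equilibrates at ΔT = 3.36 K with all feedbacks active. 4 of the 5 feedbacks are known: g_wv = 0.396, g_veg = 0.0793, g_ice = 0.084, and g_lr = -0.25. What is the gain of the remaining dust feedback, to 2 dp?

Amplification A = ΔT/ΔT₀ = 3.36/2.4 = 1.4.
Total gain g = 1 − 1/A = 1 − 1/1.4 = 0.2857.
Known gains sum to 0.396 + 0.0793 + 0.084 − 0.25 = 0.3093.
g_dust = 0.2857 − 0.3093 = -0.02.

-0.02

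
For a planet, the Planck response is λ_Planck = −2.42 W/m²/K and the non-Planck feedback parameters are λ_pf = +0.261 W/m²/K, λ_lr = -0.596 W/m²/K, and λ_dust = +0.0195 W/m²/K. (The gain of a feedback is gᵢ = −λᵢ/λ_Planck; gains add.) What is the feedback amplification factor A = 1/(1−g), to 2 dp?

0.88

Convert to gains: g_pf = 0.261/2.42 = 0.1079; g_lr = -0.596/2.42 = -0.2463; g_dust = 0.0195/2.42 = 0.008058.
Total gain g = -0.130342.
A = 1/(1 + 0.130342) = 0.88.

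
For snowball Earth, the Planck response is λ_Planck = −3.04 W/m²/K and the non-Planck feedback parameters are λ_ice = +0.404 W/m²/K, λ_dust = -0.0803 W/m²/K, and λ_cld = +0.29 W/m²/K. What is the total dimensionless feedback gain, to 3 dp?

Convert to gains: g_ice = 0.404/3.04 = 0.1329; g_dust = -0.0803/3.04 = -0.02641; g_cld = 0.29/3.04 = 0.09539.
Total gain g = 0.20188.

0.202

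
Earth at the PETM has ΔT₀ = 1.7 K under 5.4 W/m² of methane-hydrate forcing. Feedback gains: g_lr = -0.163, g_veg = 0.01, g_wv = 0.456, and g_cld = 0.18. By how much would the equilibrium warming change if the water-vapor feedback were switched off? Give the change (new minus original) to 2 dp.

-1.54 K

Original: g = 0.483, ΔT = 1.7/(1−0.483) = 3.2882 K.
Without water-vapor: g' = 0.027, ΔT' = 1.7/(1−0.027) = 1.7472 K.
Change = 1.7472 − 3.2882 = -1.54 K.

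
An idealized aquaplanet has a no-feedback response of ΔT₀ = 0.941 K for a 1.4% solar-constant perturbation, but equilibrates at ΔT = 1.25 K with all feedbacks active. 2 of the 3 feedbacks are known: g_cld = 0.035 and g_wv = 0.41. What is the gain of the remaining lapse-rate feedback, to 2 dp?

-0.20

Amplification A = ΔT/ΔT₀ = 1.25/0.941 = 1.328.
Total gain g = 1 − 1/A = 1 − 1/1.328 = 0.247.
Known gains sum to 0.035 + 0.41 = 0.445.
g_lr = 0.247 − 0.445 = -0.20.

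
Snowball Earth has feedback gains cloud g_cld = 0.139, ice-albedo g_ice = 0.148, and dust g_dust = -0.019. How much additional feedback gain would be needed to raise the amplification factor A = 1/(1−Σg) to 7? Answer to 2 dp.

Current total gain = 0.268.
Target gain for A = 7: g* = 1 − 1/7 = 0.8571.
Additional gain needed = 0.8571 − 0.268 = 0.59.

0.59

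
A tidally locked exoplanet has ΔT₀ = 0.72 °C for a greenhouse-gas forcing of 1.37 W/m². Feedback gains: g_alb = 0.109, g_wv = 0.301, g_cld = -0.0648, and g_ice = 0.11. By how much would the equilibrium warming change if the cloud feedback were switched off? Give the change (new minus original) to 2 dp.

Original: g = 0.4552, ΔT = 0.72/(1−0.4552) = 1.3216 °C.
Without cloud: g' = 0.52, ΔT' = 0.72/(1−0.52) = 1.5000 °C.
Change = 1.5000 − 1.3216 = 0.18 °C.

0.18 °C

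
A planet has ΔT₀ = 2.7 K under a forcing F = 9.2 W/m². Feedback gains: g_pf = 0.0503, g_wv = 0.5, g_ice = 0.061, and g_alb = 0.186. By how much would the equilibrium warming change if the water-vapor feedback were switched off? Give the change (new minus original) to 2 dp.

Original: g = 0.7973, ΔT = 2.7/(1−0.7973) = 13.3202 K.
Without water-vapor: g' = 0.2973, ΔT' = 2.7/(1−0.2973) = 3.8423 K.
Change = 3.8423 − 13.3202 = -9.48 K.

-9.48 K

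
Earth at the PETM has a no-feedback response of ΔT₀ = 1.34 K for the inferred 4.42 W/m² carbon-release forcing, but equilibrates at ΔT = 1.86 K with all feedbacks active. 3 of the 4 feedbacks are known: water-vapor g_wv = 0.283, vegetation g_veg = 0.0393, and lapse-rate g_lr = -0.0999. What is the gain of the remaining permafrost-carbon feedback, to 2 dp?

Amplification A = ΔT/ΔT₀ = 1.86/1.34 = 1.388.
Total gain g = 1 − 1/A = 1 − 1/1.388 = 0.2795.
Known gains sum to 0.283 + 0.0393 − 0.0999 = 0.2224.
g_pf = 0.2795 − 0.2224 = 0.06.

0.06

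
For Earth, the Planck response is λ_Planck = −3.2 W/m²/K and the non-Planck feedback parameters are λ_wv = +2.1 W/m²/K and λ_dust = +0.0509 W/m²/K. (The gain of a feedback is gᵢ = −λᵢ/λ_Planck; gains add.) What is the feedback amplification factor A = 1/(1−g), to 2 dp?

Convert to gains: g_wv = 2.1/3.2 = 0.6562; g_dust = 0.0509/3.2 = 0.01591.
Total gain g = 0.67211.
A = 1/(1 − 0.67211) = 3.05.

3.05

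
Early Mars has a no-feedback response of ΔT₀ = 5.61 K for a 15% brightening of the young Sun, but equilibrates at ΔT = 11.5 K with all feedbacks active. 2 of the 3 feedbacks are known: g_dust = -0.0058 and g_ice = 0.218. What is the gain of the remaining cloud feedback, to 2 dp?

Amplification A = ΔT/ΔT₀ = 11.5/5.61 = 2.05.
Total gain g = 1 − 1/A = 1 − 1/2.05 = 0.5122.
Known gains sum to -0.0058 + 0.218 = 0.2122.
g_cld = 0.5122 − 0.2122 = 0.30.

0.30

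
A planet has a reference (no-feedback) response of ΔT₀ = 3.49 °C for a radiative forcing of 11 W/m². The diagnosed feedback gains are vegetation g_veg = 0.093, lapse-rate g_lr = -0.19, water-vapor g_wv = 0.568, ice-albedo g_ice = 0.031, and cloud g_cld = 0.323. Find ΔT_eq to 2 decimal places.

19.94 °C

Total gain g = 0.093 − 0.19 + 0.568 + 0.031 + 0.323 = 0.825.
Amplification A = 1/(1 − 0.825) = 5.714.
ΔT = 3.49 × 5.714 = 19.94 °C.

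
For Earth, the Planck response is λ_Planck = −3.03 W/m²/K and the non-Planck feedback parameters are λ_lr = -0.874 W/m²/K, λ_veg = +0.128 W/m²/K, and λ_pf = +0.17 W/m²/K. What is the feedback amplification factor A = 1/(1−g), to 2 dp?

Convert to gains: g_lr = -0.874/3.03 = -0.2884; g_veg = 0.128/3.03 = 0.04224; g_pf = 0.17/3.03 = 0.05611.
Total gain g = -0.19005.
A = 1/(1 + 0.19005) = 0.84.

0.84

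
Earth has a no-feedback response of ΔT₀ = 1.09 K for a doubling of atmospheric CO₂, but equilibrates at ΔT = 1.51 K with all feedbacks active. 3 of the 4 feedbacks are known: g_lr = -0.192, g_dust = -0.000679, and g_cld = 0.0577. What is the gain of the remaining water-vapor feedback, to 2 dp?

Amplification A = ΔT/ΔT₀ = 1.51/1.09 = 1.385.
Total gain g = 1 − 1/A = 1 − 1/1.385 = 0.278.
Known gains sum to -0.192 − 0.000679 + 0.0577 = -0.134979.
g_wv = 0.278 + 0.134979 = 0.41.

0.41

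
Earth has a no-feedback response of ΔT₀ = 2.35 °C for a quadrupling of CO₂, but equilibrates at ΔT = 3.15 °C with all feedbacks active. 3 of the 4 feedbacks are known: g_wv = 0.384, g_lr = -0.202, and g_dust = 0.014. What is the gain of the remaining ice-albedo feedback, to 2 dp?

Amplification A = ΔT/ΔT₀ = 3.15/2.35 = 1.34.
Total gain g = 1 − 1/A = 1 − 1/1.34 = 0.2537.
Known gains sum to 0.384 − 0.202 + 0.014 = 0.196.
g_ice = 0.2537 − 0.196 = 0.06.

0.06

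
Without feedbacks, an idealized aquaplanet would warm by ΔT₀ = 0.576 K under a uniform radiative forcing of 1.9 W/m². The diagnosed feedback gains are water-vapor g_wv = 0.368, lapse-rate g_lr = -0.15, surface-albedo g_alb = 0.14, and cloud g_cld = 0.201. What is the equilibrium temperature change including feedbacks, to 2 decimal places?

Total gain g = 0.368 − 0.15 + 0.14 + 0.201 = 0.559.
Amplification A = 1/(1 − 0.559) = 2.268.
ΔT = 0.576 × 2.268 = 1.31 K.

1.31 K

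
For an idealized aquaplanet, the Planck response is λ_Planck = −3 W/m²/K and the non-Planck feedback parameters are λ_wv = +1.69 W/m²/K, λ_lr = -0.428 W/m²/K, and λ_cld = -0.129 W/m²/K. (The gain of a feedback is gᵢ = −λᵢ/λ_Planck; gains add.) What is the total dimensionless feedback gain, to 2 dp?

0.38

Convert to gains: g_wv = 1.69/3 = 0.5633; g_lr = -0.428/3 = -0.1427; g_cld = -0.129/3 = -0.043.
Total gain g = 0.3776.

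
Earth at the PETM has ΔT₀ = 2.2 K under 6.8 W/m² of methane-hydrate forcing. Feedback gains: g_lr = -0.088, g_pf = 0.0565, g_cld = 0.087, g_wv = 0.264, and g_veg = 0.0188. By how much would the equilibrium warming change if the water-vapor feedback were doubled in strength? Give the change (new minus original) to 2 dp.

Original: g = 0.3383, ΔT = 2.2/(1−0.3383) = 3.3248 K.
With doubled water-vapor: g' = 0.6023, ΔT' = 2.2/(1−0.6023) = 5.5318 K.
Change = 5.5318 − 3.3248 = 2.21 K.

2.21 K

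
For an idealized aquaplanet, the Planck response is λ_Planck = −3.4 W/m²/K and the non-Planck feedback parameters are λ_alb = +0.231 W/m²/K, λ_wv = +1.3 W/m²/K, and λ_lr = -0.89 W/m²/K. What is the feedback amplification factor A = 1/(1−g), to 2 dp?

Convert to gains: g_alb = 0.231/3.4 = 0.06794; g_wv = 1.3/3.4 = 0.3824; g_lr = -0.89/3.4 = -0.2618.
Total gain g = 0.18854.
A = 1/(1 − 0.18854) = 1.23.

1.23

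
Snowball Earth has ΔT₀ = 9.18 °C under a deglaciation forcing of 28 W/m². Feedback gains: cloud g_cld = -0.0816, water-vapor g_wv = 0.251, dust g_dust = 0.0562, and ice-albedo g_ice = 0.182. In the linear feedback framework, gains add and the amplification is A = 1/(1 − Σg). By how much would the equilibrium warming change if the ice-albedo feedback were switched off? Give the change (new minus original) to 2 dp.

-3.64 °C

Original: g = 0.4076, ΔT = 9.18/(1−0.4076) = 15.4963 °C.
Without ice-albedo: g' = 0.2256, ΔT' = 9.18/(1−0.2256) = 11.8543 °C.
Change = 11.8543 − 15.4963 = -3.64 °C.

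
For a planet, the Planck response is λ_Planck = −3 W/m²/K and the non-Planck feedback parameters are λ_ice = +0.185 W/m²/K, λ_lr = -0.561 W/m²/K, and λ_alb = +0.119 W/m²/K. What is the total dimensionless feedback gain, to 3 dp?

Convert to gains: g_ice = 0.185/3 = 0.06167; g_lr = -0.561/3 = -0.187; g_alb = 0.119/3 = 0.03967.
Total gain g = -0.08566.

-0.086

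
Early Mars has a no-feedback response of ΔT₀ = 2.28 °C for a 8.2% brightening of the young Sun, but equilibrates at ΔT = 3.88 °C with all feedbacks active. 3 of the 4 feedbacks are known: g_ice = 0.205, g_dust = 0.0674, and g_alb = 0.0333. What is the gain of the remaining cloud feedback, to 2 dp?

Amplification A = ΔT/ΔT₀ = 3.88/2.28 = 1.702.
Total gain g = 1 − 1/A = 1 − 1/1.702 = 0.4125.
Known gains sum to 0.205 + 0.0674 + 0.0333 = 0.3057.
g_cld = 0.4125 − 0.3057 = 0.11.

0.11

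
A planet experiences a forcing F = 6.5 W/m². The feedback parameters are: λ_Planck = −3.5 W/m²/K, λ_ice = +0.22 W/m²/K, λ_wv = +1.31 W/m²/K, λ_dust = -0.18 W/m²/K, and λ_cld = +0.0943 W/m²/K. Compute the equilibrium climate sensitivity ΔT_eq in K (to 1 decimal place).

Net feedback parameter λ = (−3.5) + (+0.22) + (+1.31) + (-0.18) + (+0.0943) = -2.0557 W/m²/K.
ΔT = −F/λ = −6.5/(-2.0557) = 3.2 K.

3.2 K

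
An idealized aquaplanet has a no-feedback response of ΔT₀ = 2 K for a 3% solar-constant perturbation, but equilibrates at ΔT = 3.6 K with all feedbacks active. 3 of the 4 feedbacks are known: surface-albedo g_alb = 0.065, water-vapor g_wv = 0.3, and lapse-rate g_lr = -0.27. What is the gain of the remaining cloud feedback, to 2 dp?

0.35

Amplification A = ΔT/ΔT₀ = 3.6/2 = 1.8.
Total gain g = 1 − 1/A = 1 − 1/1.8 = 0.4444.
Known gains sum to 0.065 + 0.3 − 0.27 = 0.095.
g_cld = 0.4444 − 0.095 = 0.35.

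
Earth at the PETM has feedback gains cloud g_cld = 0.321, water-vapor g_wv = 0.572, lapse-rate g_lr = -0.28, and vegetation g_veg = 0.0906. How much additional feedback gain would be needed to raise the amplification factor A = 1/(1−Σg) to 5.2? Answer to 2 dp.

Current total gain = 0.7036.
Target gain for A = 5.2: g* = 1 − 1/5.2 = 0.8077.
Additional gain needed = 0.8077 − 0.7036 = 0.10.

0.10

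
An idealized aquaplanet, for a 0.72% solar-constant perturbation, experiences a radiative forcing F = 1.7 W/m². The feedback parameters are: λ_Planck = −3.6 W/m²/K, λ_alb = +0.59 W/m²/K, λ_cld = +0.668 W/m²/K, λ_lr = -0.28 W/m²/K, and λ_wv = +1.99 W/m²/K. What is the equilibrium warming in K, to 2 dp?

Net feedback parameter λ = (−3.6) + (+0.59) + (+0.668) + (-0.28) + (+1.99) = -0.632 W/m²/K.
ΔT = −F/λ = −1.7/(-0.632) = 2.69 K.

2.69 K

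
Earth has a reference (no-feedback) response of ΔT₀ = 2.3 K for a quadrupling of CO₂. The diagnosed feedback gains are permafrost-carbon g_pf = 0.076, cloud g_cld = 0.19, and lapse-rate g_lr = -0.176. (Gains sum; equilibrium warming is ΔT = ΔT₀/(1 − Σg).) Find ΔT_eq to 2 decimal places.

2.53 K

Total gain g = 0.076 + 0.19 − 0.176 = 0.09.
Amplification A = 1/(1 − 0.09) = 1.099.
ΔT = 2.3 × 1.099 = 2.53 K.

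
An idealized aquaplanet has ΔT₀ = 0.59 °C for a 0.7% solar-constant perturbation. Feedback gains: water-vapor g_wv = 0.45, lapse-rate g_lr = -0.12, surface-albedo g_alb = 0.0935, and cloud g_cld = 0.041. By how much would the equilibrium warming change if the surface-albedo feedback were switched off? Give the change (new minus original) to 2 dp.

Original: g = 0.4645, ΔT = 0.59/(1−0.4645) = 1.1018 °C.
Without surface-albedo: g' = 0.371, ΔT' = 0.59/(1−0.371) = 0.9380 °C.
Change = 0.9380 − 1.1018 = -0.16 °C.

-0.16 °C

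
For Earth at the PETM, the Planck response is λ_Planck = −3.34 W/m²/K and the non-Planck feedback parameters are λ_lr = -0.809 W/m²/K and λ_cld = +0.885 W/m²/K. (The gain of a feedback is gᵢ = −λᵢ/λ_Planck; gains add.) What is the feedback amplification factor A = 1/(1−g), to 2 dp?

Convert to gains: g_lr = -0.809/3.34 = -0.2422; g_cld = 0.885/3.34 = 0.265.
Total gain g = 0.0228.
A = 1/(1 − 0.0228) = 1.02.

1.02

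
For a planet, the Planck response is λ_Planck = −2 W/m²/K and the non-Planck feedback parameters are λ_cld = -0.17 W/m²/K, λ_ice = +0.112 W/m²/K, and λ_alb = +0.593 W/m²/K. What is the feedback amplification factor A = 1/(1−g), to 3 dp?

1.365

Convert to gains: g_cld = -0.17/2 = -0.085; g_ice = 0.112/2 = 0.056; g_alb = 0.593/2 = 0.2965.
Total gain g = 0.2675.
A = 1/(1 − 0.2675) = 1.365.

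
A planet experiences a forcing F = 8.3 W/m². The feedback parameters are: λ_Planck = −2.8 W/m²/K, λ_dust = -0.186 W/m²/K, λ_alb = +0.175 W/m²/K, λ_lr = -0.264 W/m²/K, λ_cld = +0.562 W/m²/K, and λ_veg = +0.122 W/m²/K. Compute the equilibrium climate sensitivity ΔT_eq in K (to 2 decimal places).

3.47 K

Net feedback parameter λ = (−2.8) + (-0.186) + (+0.175) + (-0.264) + (+0.562) + (+0.122) = -2.391 W/m²/K.
ΔT = −F/λ = −8.3/(-2.391) = 3.47 K.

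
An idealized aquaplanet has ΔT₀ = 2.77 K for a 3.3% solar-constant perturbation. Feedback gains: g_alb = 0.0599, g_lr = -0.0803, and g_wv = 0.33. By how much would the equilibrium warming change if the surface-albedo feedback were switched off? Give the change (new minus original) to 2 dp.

Original: g = 0.3096, ΔT = 2.77/(1−0.3096) = 4.0122 K.
Without surface-albedo: g' = 0.2497, ΔT' = 2.77/(1−0.2497) = 3.6919 K.
Change = 3.6919 − 4.0122 = -0.32 K.

-0.32 K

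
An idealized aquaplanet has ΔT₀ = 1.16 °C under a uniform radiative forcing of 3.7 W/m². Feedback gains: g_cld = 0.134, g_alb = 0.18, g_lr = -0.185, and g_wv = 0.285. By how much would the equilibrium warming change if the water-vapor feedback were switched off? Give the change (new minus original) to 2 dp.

Original: g = 0.414, ΔT = 1.16/(1−0.414) = 1.9795 °C.
Without water-vapor: g' = 0.129, ΔT' = 1.16/(1−0.129) = 1.3318 °C.
Change = 1.3318 − 1.9795 = -0.65 °C.

-0.65 °C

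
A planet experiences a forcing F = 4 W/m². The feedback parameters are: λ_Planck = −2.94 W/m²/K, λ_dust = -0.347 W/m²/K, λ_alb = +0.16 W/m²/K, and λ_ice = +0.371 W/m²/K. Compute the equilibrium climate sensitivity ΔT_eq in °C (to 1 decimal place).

Net feedback parameter λ = (−2.94) + (-0.347) + (+0.16) + (+0.371) = -2.756 W/m²/K.
ΔT = −F/λ = −4/(-2.756) = 1.5 °C.

1.5 °C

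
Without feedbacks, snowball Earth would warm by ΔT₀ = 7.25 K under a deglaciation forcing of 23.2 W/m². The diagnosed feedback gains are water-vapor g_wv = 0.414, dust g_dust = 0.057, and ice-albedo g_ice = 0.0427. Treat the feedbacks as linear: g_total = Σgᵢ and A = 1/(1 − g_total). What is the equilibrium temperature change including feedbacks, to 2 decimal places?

14.91 K

Total gain g = 0.414 + 0.057 + 0.0427 = 0.5137.
Amplification A = 1/(1 − 0.5137) = 2.056.
ΔT = 7.25 × 2.056 = 14.91 K.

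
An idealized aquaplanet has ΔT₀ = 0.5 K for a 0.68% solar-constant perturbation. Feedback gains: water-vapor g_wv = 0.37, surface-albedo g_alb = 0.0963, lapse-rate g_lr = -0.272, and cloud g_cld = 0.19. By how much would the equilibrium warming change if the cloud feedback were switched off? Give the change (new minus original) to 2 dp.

Original: g = 0.3843, ΔT = 0.5/(1−0.3843) = 0.8121 K.
Without cloud: g' = 0.1943, ΔT' = 0.5/(1−0.1943) = 0.6206 K.
Change = 0.6206 − 0.8121 = -0.19 K.

-0.19 K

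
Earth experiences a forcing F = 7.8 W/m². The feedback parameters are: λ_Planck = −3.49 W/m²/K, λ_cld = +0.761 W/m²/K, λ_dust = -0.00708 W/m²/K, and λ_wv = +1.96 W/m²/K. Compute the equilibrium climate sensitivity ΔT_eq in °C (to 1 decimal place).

Net feedback parameter λ = (−3.49) + (+0.761) + (-0.00708) + (+1.96) = -0.77608 W/m²/K.
ΔT = −F/λ = −7.8/(-0.77608) = 10.1 °C.

10.1 °C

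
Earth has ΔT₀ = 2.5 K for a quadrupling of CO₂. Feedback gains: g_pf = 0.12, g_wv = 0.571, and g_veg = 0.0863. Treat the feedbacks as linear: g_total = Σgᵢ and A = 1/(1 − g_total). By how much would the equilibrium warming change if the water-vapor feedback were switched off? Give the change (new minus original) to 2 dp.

-8.08 K

Original: g = 0.7773, ΔT = 2.5/(1−0.7773) = 11.2259 K.
Without water-vapor: g' = 0.2063, ΔT' = 2.5/(1−0.2063) = 3.1498 K.
Change = 3.1498 − 11.2259 = -8.08 K.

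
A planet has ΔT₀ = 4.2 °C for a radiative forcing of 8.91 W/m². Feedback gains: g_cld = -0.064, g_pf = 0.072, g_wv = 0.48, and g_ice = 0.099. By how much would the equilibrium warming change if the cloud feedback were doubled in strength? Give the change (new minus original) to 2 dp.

Original: g = 0.587, ΔT = 4.2/(1−0.587) = 10.1695 °C.
With doubled cloud: g' = 0.523, ΔT' = 4.2/(1−0.523) = 8.8050 °C.
Change = 8.8050 − 10.1695 = -1.36 °C.

-1.36 °C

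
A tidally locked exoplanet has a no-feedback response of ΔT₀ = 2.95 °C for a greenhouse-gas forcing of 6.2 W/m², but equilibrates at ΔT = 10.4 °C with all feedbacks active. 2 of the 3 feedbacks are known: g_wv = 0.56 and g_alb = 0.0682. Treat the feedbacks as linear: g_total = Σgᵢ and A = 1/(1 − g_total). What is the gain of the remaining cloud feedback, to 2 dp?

Amplification A = ΔT/ΔT₀ = 10.4/2.95 = 3.525.
Total gain g = 1 − 1/A = 1 − 1/3.525 = 0.7163.
Known gains sum to 0.56 + 0.0682 = 0.6282.
g_cld = 0.7163 − 0.6282 = 0.09.

0.09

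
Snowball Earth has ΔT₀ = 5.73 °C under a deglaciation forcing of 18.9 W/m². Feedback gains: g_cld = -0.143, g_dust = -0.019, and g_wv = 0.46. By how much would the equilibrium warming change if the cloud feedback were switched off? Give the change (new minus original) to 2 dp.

2.09 °C

Original: g = 0.298, ΔT = 5.73/(1−0.298) = 8.1624 °C.
Without cloud: g' = 0.441, ΔT' = 5.73/(1−0.441) = 10.2504 °C.
Change = 10.2504 − 8.1624 = 2.09 °C.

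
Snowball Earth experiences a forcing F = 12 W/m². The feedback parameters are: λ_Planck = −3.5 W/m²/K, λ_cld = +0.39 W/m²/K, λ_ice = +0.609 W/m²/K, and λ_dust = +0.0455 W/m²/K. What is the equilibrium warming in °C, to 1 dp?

Net feedback parameter λ = (−3.5) + (+0.39) + (+0.609) + (+0.0455) = -2.4555 W/m²/K.
ΔT = −F/λ = −12/(-2.4555) = 4.9 °C.

4.9 °C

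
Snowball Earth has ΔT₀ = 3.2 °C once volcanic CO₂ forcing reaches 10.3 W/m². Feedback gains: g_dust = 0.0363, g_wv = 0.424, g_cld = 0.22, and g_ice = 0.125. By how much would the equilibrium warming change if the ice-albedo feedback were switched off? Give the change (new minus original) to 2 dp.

-6.43 °C

Original: g = 0.8053, ΔT = 3.2/(1−0.8053) = 16.4355 °C.
Without ice-albedo: g' = 0.6803, ΔT' = 3.2/(1−0.6803) = 10.0094 °C.
Change = 10.0094 − 16.4355 = -6.43 °C.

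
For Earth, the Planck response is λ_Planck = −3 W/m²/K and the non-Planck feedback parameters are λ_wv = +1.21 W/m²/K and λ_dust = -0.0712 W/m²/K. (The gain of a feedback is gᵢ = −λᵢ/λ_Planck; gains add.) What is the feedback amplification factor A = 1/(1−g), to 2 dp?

1.61

Convert to gains: g_wv = 1.21/3 = 0.4033; g_dust = -0.0712/3 = -0.02373.
Total gain g = 0.37957.
A = 1/(1 − 0.37957) = 1.61.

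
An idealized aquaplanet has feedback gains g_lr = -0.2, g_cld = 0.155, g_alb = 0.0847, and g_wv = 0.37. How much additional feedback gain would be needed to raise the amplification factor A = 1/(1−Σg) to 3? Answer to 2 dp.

0.26

Current total gain = 0.4097.
Target gain for A = 3: g* = 1 − 1/3 = 0.6667.
Additional gain needed = 0.6667 − 0.4097 = 0.26.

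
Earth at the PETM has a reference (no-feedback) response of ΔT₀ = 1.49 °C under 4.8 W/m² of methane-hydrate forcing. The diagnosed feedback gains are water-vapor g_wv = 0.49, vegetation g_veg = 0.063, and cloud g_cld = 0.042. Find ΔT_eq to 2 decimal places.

3.68 °C

Total gain g = 0.49 + 0.063 + 0.042 = 0.595.
Amplification A = 1/(1 − 0.595) = 2.469.
ΔT = 1.49 × 2.469 = 3.68 °C.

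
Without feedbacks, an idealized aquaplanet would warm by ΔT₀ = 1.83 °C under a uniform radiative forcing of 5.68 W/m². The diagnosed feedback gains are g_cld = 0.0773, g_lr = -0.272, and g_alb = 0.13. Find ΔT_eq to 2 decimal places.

Total gain g = 0.0773 − 0.272 + 0.13 = -0.0647.
Amplification A = 1/(1 + 0.0647) = 0.9392.
ΔT = 1.83 × 0.9392 = 1.72 °C.

1.72 °C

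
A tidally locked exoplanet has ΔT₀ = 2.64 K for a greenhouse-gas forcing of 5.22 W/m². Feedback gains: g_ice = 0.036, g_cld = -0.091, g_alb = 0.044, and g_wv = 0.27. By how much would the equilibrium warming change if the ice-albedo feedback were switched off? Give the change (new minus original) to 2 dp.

Original: g = 0.259, ΔT = 2.64/(1−0.259) = 3.5628 K.
Without ice-albedo: g' = 0.223, ΔT' = 2.64/(1−0.223) = 3.3977 K.
Change = 3.3977 − 3.5628 = -0.17 K.

-0.17 K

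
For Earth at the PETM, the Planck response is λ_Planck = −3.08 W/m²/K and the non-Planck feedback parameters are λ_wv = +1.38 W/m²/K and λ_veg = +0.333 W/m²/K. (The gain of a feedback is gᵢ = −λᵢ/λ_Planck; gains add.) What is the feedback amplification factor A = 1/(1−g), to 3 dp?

Convert to gains: g_wv = 1.38/3.08 = 0.4481; g_veg = 0.333/3.08 = 0.1081.
Total gain g = 0.5562.
A = 1/(1 − 0.5562) = 2.253.

2.253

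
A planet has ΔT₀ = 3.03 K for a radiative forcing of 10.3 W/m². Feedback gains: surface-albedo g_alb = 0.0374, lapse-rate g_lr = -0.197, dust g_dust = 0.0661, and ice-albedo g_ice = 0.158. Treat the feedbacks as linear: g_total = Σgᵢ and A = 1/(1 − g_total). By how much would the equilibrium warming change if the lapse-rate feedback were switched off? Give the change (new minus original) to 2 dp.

Original: g = 0.0645, ΔT = 3.03/(1−0.0645) = 3.2389 K.
Without lapse-rate: g' = 0.2615, ΔT' = 3.03/(1−0.2615) = 4.1029 K.
Change = 4.1029 − 3.2389 = 0.86 K.

0.86 K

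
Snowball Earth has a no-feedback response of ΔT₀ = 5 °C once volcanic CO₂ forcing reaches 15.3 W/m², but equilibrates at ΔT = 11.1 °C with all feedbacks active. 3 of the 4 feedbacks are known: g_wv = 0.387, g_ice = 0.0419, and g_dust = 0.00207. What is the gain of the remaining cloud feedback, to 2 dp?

0.12

Amplification A = ΔT/ΔT₀ = 11.1/5 = 2.22.
Total gain g = 1 − 1/A = 1 − 1/2.22 = 0.5495.
Known gains sum to 0.387 + 0.0419 + 0.00207 = 0.43097.
g_cld = 0.5495 − 0.43097 = 0.12.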